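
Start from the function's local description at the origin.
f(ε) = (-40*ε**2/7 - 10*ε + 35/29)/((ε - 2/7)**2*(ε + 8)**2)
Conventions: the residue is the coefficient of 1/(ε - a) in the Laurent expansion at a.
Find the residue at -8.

At the order-2 pole -8 set g(ε) = (ε - (-8))^2*f(ε) = (-40*ε**2/7 - 10*ε + 35/29)/(ε - 2/7)**2.
Order-2 pole: residue = g'(a); g'(-8) = 525595/2829124, so the residue is 525595/2829124.

The residue is 525595/2829124.


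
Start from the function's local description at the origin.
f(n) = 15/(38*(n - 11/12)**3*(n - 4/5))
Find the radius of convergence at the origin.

The radius of convergence is 4/5.

Denominator factor (n - 4/5): pole of order 1 at 4/5, modulus 4/5.
Denominator factor (n - 11/12)^3: pole of order 3 at 11/12, modulus 11/12.
The radius of convergence is the smallest modulus among the singular points: 4/5.


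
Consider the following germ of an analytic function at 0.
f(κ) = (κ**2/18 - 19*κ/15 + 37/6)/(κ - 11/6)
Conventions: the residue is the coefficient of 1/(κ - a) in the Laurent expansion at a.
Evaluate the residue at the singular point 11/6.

The residue is 13061/3240.

At the order-1 pole 11/6 set g(κ) = (κ - (11/6))*f(κ) = κ**2/18 - 19*κ/15 + 37/6.
Simple pole: residue = g(a) at a = 11/6, which is 13061/3240.


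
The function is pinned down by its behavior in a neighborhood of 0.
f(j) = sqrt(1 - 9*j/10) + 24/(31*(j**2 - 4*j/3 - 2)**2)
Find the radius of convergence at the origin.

Denominator factor (j**2 - 4*j/3 - 2)^2: discriminant 88/9, real irrational roots 2/3 + (1/3)*sqrt(22) and 2/3 - (1/3)*sqrt(22); poles of order 2, moduli 2/3 + (1/3)*sqrt(22) and -2/3 + (1/3)*sqrt(22).
Branch term (1)*sqrt(1 - j/(10/9)): its argument vanishes at j = 10/9, a square-root branch point, modulus 10/9.
The radius of convergence is the smallest modulus among the singular points: -2/3 + (1/3)*sqrt(22).

The radius of convergence is -2/3 + (1/3)*sqrt(22).


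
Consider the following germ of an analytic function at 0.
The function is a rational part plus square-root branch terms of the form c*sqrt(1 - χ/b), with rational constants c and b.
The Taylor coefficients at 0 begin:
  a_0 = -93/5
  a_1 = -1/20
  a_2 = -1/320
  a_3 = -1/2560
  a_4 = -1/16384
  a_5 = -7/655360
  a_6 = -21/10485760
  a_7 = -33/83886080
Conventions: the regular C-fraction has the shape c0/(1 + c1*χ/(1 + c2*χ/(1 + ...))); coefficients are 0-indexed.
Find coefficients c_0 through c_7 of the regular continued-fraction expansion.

The regular C-fraction coefficients are [-93/5, -1/372, -89/1488, -93/1424, -85/1424, -89/1360, -81/1360, -85/1296].

Taylor coefficients (read off): a_0 = -93/5, a_1 = -1/20, a_2 = -1/320, a_3 = -1/2560, a_4 = -1/16384, a_5 = -7/655360, a_6 = -21/10485760, a_7 = -33/83886080.
c0 = a_0 = -93/5. Peel one level at a time: if S = 1 + c*χ/S' with S'(0) = 1, then c is the χ-coefficient of S and S' = c*χ/(S - 1).
S_1 = c0/f = 1 + (-1/372)*χ + (-89/553536)*χ^2 + ...; c1 = -1/372.
S_2 = c1*χ/(S_1 - 1) = 1 + (-89/1488)*χ + (-1/256)*χ^2 + ...; c2 = -89/1488.
S_3 = c2*χ/(S_2 - 1) = 1 + (-93/1424)*χ + (-7905/2027776)*χ^2 + ...; c3 = -93/1424.
S_4 = c3*χ/(S_3 - 1) = 1 + (-85/1424)*χ + (-1/256)*χ^2 + ...; c4 = -85/1424.
S_5 = c4*χ/(S_4 - 1) = 1 + (-89/1360)*χ + (-7209/1849600)*χ^2 + ...; c5 = -89/1360.
S_6 = c5*χ/(S_5 - 1) = 1 + (-81/1360)*χ + (-1/256)*χ^2 + ...; c6 = -81/1360.
S_7 = c6*χ/(S_6 - 1) = 1 + (-85/1296)*χ + ...; c7 = -85/1296.


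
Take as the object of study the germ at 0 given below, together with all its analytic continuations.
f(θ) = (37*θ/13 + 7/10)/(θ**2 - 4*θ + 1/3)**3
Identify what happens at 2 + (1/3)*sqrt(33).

The point is a pole of order 3.

The denominator factor θ**2 - 4*θ + 1/3 vanishes at 2 + (1/3)*sqrt(33) and appears to the power 3; the numerator there equals 831/130 + (37/39)*sqrt(33), nonzero, and no other factor vanishes.
Hence a pole whose order is the multiplicity, 3.


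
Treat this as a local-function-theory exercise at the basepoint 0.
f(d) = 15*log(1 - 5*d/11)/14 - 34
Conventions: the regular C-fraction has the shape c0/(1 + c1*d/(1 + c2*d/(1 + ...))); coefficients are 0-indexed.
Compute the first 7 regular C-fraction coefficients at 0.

The regular C-fraction coefficients are [-34, -75/5236, -1115/5236, -595/7359, -2155/14718, -446/4741, -1263/9482].

Taylor coefficients (expand at 0): a_0 = -34, a_1 = -75/154, a_2 = -375/3388, a_3 = -625/18634, a_4 = -9375/819896, a_5 = -9375/2254714, a_6 = -78125/49603708.
c0 = a_0 = -34. Peel one level at a time: if S = 1 + c*d/S' with S'(0) = 1, then c is the d-coefficient of S and S' = c*d/(S - 1).
S_1 = c0/f = 1 + (-75/5236)*d + (-83625/27415696)*d^2 + ...; c1 = -75/5236.
S_2 = c1*d/(S_1 - 1) = 1 + (-1115/5236)*d + (-25/1452)*d^2 + ...; c2 = -1115/5236.
S_3 = c2*d/(S_2 - 1) = 1 + (-595/7359)*d + (-1282225/108309762)*d^2 + ...; c3 = -595/7359.
S_4 = c3*d/(S_3 - 1) = 1 + (-2155/14718)*d + (-5/363)*d^2 + ...; c4 = -2155/14718.
S_5 = c4*d/(S_4 - 1) = 1 + (-446/4741)*d + (-281649/22477081)*d^2 + ...; c5 = -446/4741.
S_6 = c5*d/(S_5 - 1) = 1 + (-1263/9482)*d + ...; c6 = -1263/9482.


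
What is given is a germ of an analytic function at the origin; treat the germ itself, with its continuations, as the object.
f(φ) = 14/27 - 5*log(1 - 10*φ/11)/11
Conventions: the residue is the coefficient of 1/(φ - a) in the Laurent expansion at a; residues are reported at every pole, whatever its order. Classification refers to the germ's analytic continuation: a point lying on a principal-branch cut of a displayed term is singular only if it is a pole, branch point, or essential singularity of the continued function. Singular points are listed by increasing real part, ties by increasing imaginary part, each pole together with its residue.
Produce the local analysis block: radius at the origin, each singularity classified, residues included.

Radius of convergence at 0: 11/10.
At 11/10: a logarithmic branch point.

Branch term (-5/11)*log(1 - φ/(11/10)): its argument vanishes at φ = 11/10, a logarithmic branch point, modulus 11/10.
The radius of convergence is the smallest modulus among the singular points: 11/10.


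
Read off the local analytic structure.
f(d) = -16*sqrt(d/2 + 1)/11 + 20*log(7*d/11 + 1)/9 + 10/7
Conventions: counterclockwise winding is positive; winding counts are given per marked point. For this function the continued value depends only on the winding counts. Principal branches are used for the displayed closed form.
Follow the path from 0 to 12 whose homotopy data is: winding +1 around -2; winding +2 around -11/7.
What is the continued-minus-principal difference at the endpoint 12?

The rational part is single-valued and drops out of the difference; each branch term changes only by its own monodromy.
(-16/11)*sqrt(1 - d/(-2)): winding +1 is odd, the square root flips sign, contributing -2*(-16/11)*sqrt(1 - (12)/(-2)) = -2*(-16/11)*sqrt(7) = (32/11)*sqrt(7).
(20/9)*log(1 - d/(-11/7)): each positive loop around -11/7 adds 2*pi*i to the log, so winding +2 contributes (20/9)*(2)*2*pi*i = (80/9)*pi*i.
Summing the contributions at d = 12 gives ((32/11)*sqrt(7)) + ((80/9)*pi)*i.

Continued minus principal equals ((32/11)*sqrt(7)) + ((80/9)*pi)*i.


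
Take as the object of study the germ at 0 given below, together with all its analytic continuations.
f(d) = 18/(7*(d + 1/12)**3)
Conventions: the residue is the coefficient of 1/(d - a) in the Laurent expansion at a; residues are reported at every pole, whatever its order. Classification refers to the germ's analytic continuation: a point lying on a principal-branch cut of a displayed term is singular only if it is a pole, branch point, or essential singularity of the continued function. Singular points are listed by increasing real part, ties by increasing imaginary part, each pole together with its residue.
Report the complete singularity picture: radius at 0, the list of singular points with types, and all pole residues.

Denominator factor (d + 1/12)^3: pole of order 3 at -1/12, modulus 1/12.
The radius of convergence is the smallest modulus among the singular points: 1/12.
At the order-3 pole -1/12 set g(d) = (d - (-1/12))^3*f(d) = 18/7.
Order-3 pole: residue = g''(a)/2; g''(-1/12) = 0, so the residue is 0.

Radius of convergence at 0: 1/12.
At -1/12: a pole of order 3; residue 0.


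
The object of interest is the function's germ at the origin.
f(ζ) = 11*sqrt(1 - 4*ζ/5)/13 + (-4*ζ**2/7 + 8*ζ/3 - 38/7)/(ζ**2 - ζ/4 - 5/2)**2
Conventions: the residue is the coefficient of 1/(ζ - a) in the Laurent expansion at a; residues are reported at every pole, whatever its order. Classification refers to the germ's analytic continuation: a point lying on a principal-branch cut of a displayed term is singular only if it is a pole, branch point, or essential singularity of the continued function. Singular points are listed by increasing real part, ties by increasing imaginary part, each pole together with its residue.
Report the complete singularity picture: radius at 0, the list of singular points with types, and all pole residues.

Denominator factor (ζ**2 - ζ/4 - 5/2)^2: discriminant 161/16, real irrational roots 1/8 + (1/8)*sqrt(161) and 1/8 - (1/8)*sqrt(161); poles of order 2, moduli 1/8 + (1/8)*sqrt(161) and -1/8 + (1/8)*sqrt(161).
Branch term (11/13)*sqrt(1 - ζ/(5/4)): its argument vanishes at ζ = 5/4, a square-root branch point, modulus 5/4.
The radius of convergence is the smallest modulus among the singular points: 5/4.
The branch term is analytic at 1/8 - (1/8)*sqrt(161) and contributes nothing to the residue; only the rational part matters.
The factor ζ**2 - ζ/4 - 5/2 splits as (ζ - a)(ζ - a') with a = 1/8 - (1/8)*sqrt(161), a' = 1/8 + (1/8)*sqrt(161). At the order-2 pole a set g(ζ) = (ζ - a)^2*(rational part) = [-4*ζ**2/7 + 8*ζ/3 - 38/7] / (ζ - a')^2.
Order-2 pole: residue = g'(a); g'(1/8 - (1/8)*sqrt(161)) = -(1408/77763)*sqrt(161), so the residue is -(1408/77763)*sqrt(161).
The branch term is analytic at 1/8 + (1/8)*sqrt(161) and contributes nothing to the residue; only the rational part matters.
The factor ζ**2 - ζ/4 - 5/2 splits as (ζ - a)(ζ - a') with a = 1/8 + (1/8)*sqrt(161), a' = 1/8 - (1/8)*sqrt(161). At the order-2 pole a set g(ζ) = (ζ - a)^2*(rational part) = [-4*ζ**2/7 + 8*ζ/3 - 38/7] / (ζ - a')^2.
Order-2 pole: residue = g'(a); g'(1/8 + (1/8)*sqrt(161)) = (1408/77763)*sqrt(161), so the residue is (1408/77763)*sqrt(161).
List the singular points by increasing real part (a conjugate pair: the negative imaginary part first).

Radius of convergence at 0: 5/4.
At 1/8 - (1/8)*sqrt(161): a pole of order 2; residue -(1408/77763)*sqrt(161).
At 5/4: an algebraic (square-root) branch point.
At 1/8 + (1/8)*sqrt(161): a pole of order 2; residue (1408/77763)*sqrt(161).


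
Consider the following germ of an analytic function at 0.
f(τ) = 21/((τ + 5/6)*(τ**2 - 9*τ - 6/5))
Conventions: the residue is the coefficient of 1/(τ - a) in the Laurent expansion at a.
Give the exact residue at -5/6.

The residue is 3780/1259.

At the order-1 pole -5/6 set g(τ) = (τ - (-5/6))*f(τ) = 21/(τ**2 - 9*τ - 6/5).
Simple pole: residue = g(a) at a = -5/6, which is 3780/1259.


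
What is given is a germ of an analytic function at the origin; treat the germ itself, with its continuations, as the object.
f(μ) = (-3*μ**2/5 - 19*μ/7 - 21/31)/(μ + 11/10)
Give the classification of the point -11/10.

The point is a pole of order 1.

The denominator factor μ + 11/10 vanishes at -11/10 and appears to the power 1; the numerator there equals 171679/108500, nonzero, and no other factor vanishes.
Hence a pole whose order is the multiplicity, 1.


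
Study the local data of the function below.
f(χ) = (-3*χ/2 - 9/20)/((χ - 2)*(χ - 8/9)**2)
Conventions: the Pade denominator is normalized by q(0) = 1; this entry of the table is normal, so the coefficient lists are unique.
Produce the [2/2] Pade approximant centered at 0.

The Pade approximant has numerator coefficients [729/2560, 1087803837/1055749120, 575896149/2111498240]; denominator coefficients [1, -2033185/824804, 21312585/13196864].

Taylor coefficients needed (expand at 0): a_0 = 729/2560, a_1 = 17739/10240, a_2 = 668979/163840, a_3 = 59535/8192, a_4 = 23740857/2097152.
Write the denominator as Q(χ) = 1 + q1*χ + q2*χ^2. Requiring Q*f - P = O(χ^5) with deg P <= 2 kills the coefficients of χ^3..χ^4 in Q*f:
  χ^3: a_3 + q1*a_2 + q2*a_1 = 0, i.e. 59535/8192 + (668979/163840)*q1 + (17739/10240)*q2 = 0.
  χ^4: a_4 + q1*a_3 + q2*a_2 = 0, i.e. 23740857/2097152 + (59535/8192)*q1 + (668979/163840)*q2 = 0.
Solving this linear system: q1 = -2033185/824804, q2 = 21312585/13196864.
The numerator is Q*f truncated at degree 2: P0 = a_0 = 729/2560; P1 = a_1 + q1*a_0 = 1087803837/1055749120; P2 = a_2 + q1*a_1 + q2*a_0 = 575896149/2111498240.


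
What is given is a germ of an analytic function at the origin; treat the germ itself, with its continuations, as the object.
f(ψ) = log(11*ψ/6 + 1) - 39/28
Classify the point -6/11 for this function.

The term (1)*log(1 - ψ/(-6/11)) has argument 1 - -6/11/(-6/11) = 0 at -6/11: a logarithmic (infinitely-sheeted) branch point; the remaining terms are analytic or single-valued there.

The point is a logarithmic branch point.


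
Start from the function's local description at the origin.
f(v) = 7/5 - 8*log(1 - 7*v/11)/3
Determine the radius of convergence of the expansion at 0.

The radius of convergence is 11/7.

Branch term (-8/3)*log(1 - v/(11/7)): its argument vanishes at v = 11/7, a logarithmic branch point, modulus 11/7.
The radius of convergence is the smallest modulus among the singular points: 11/7.


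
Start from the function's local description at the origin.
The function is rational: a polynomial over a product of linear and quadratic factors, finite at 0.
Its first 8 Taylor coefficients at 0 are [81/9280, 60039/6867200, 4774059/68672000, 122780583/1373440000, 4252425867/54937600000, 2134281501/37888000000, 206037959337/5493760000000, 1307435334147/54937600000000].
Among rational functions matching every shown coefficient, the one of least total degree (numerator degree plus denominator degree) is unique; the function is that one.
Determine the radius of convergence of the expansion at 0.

The radius of convergence is 5/3.

No rational of total degree below 6 reproduces all 8 coefficients; solving the [2/4] Pade equations on them gives f(y) = (27*y**2/4 - 12*y/37 + 27/29)/((y - 4)**3*(y - 5/3)), whose expansion matches every shown term.
Denominator factor (y - 4)^3: pole of order 3 at 4, modulus 4.
Denominator factor (y - 5/3): pole of order 1 at 5/3, modulus 5/3.
The radius of convergence is the smallest modulus among the singular points: 5/3.


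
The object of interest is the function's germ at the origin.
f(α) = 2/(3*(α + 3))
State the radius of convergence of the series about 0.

The radius of convergence is 3.

Denominator factor (α + 3): pole of order 1 at -3, modulus 3.
The radius of convergence is the smallest modulus among the singular points: 3.


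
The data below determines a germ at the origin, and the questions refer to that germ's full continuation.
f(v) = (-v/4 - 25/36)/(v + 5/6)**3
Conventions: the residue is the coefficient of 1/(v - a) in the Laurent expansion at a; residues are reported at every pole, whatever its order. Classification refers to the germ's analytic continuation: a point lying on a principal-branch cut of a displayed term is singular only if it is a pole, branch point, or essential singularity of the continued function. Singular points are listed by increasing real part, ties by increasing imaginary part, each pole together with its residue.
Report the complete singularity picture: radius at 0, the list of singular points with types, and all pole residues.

Denominator factor (v + 5/6)^3: pole of order 3 at -5/6, modulus 5/6.
The radius of convergence is the smallest modulus among the singular points: 5/6.
At the order-3 pole -5/6 set g(v) = (v - (-5/6))^3*f(v) = -v/4 - 25/36.
Order-3 pole: residue = g''(a)/2; g''(-5/6) = 0, so the residue is 0.

Radius of convergence at 0: 5/6.
At -5/6: a pole of order 3; residue 0.


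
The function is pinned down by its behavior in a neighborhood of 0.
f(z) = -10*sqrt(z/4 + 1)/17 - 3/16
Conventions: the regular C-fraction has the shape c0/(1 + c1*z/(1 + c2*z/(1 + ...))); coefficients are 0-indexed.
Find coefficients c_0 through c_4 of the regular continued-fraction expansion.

Taylor coefficients (expand at 0): a_0 = -211/272, a_1 = -5/68, a_2 = 5/1088, a_3 = -5/8704, a_4 = 25/278528.
c0 = a_0 = -211/272. Peel one level at a time: if S = 1 + c*z/S' with S'(0) = 1, then c is the z-coefficient of S and S' = c*z/(S - 1).
S_1 = c0/f = 1 + (-20/211)*z + (2655/178084)*z^2 + ...; c1 = -20/211.
S_2 = c1*z/(S_1 - 1) = 1 + (531/3376)*z + (-1/256)*z^2 + ...; c2 = 531/3376.
S_3 = c2*z/(S_2 - 1) = 1 + (211/8496)*z + (-179561/72182016)*z^2 + ...; c3 = 211/8496.
S_4 = c3*z/(S_3 - 1) = 1 + (851/8496)*z + ...; c4 = 851/8496.

The regular C-fraction coefficients are [-211/272, -20/211, 531/3376, 211/8496, 851/8496].


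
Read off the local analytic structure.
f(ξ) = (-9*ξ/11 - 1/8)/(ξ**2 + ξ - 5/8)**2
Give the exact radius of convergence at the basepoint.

Denominator factor (ξ**2 + ξ - 5/8)^2: discriminant 7/2, real irrational roots -1/2 + (1/4)*sqrt(14) and -1/2 - (1/4)*sqrt(14); poles of order 2, moduli -1/2 + (1/4)*sqrt(14) and 1/2 + (1/4)*sqrt(14).
The radius of convergence is the smallest modulus among the singular points: -1/2 + (1/4)*sqrt(14).

The radius of convergence is -1/2 + (1/4)*sqrt(14).


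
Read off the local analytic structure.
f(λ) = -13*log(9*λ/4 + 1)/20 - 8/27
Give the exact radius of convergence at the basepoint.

Branch term (-13/20)*log(1 - λ/(-4/9)): its argument vanishes at λ = -4/9, a logarithmic branch point, modulus 4/9.
The radius of convergence is the smallest modulus among the singular points: 4/9.

The radius of convergence is 4/9.


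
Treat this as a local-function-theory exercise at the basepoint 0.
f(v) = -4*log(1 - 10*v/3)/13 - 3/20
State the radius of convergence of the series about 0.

Branch term (-4/13)*log(1 - v/(3/10)): its argument vanishes at v = 3/10, a logarithmic branch point, modulus 3/10.
The radius of convergence is the smallest modulus among the singular points: 3/10.

The radius of convergence is 3/10.


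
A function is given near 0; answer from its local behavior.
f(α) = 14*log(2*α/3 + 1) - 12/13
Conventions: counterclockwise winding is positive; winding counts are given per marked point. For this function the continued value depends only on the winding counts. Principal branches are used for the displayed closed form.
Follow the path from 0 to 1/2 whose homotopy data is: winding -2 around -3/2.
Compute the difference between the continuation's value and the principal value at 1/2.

Continued minus principal equals -(56)*pi*i.

The rational part is single-valued and drops out of the difference; each branch term changes only by its own monodromy.
(14)*log(1 - α/(-3/2)): each positive loop around -3/2 adds 2*pi*i to the log, so winding -2 contributes (14)*(-2)*2*pi*i = -(56)*pi*i.
Summing the contributions at α = 1/2 gives -(56)*pi*i.


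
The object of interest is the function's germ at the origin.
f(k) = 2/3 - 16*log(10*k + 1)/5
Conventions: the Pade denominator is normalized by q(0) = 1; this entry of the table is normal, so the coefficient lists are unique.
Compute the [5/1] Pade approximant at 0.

Taylor coefficients needed (expand at 0): a_0 = 2/3, a_1 = -32, a_2 = 160, a_3 = -3200/3, a_4 = 8000, a_5 = -64000, a_6 = 1600000/3.
Write the denominator as Q(k) = 1 + q1*k. Requiring Q*f - P = O(k^7) with deg P <= 5 kills the coefficients of k^6..k^6 in Q*f:
  k^6: a_6 + q1*a_5 = 0, i.e. 1600000/3 + (-64000)*q1 = 0.
Solving this linear system: q1 = 25/3.
The numerator is Q*f truncated at degree 5: P0 = a_0 = 2/3; P1 = a_1 + q1*a_0 = -238/9; P2 = a_2 + q1*a_1 = -320/3; P3 = a_3 + q1*a_2 = 800/3; P4 = a_4 + q1*a_3 = -8000/9; P5 = a_5 + q1*a_4 = 8000/3.

The Pade approximant has numerator coefficients [2/3, -238/9, -320/3, 800/3, -8000/9, 8000/3]; denominator coefficients [1, 25/3].


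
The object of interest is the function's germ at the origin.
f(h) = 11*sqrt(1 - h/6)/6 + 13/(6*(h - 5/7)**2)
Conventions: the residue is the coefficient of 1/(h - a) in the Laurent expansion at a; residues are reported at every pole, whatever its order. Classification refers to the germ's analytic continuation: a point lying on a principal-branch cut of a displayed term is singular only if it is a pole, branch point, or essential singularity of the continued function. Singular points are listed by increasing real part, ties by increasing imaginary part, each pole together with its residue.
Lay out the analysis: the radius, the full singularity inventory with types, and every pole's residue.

Denominator factor (h - 5/7)^2: pole of order 2 at 5/7, modulus 5/7.
Branch term (11/6)*sqrt(1 - h/(6)): its argument vanishes at h = 6, a square-root branch point, modulus 6.
The radius of convergence is the smallest modulus among the singular points: 5/7.
The branch term is analytic at 5/7 and contributes nothing to the residue; only the rational part matters.
At the order-2 pole 5/7 set g(h) = (h - (5/7))^2*(rational part) = 13/6.
Order-2 pole: residue = g'(a); g'(5/7) = 0, so the residue is 0.
List the singular points by increasing real part (a conjugate pair: the negative imaginary part first).

Radius of convergence at 0: 5/7.
At 5/7: a pole of order 2; residue 0.
At 6: an algebraic (square-root) branch point.


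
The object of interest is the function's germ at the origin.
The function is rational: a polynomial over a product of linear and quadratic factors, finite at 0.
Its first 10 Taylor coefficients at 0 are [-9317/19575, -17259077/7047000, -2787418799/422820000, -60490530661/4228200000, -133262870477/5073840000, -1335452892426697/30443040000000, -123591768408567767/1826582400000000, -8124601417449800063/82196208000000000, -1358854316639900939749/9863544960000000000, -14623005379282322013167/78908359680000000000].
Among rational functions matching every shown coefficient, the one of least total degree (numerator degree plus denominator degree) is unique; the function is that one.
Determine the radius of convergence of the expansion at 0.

No rational of total degree below 8 reproduces all 10 coefficients; solving the [1/7] Pade equations on them gives f(η) = (37*η/18 + 28/29)/((η - 12/11)**3*(η**2 + η/6 - 5/4)**2), whose expansion matches every shown term.
Denominator factor (η - 12/11)^3: pole of order 3 at 12/11, modulus 12/11.
Denominator factor (η**2 + η/6 - 5/4)^2: discriminant 181/36, real irrational roots -1/12 + (1/12)*sqrt(181) and -1/12 - (1/12)*sqrt(181); poles of order 2, moduli -1/12 + (1/12)*sqrt(181) and 1/12 + (1/12)*sqrt(181).
The radius of convergence is the smallest modulus among the singular points: -1/12 + (1/12)*sqrt(181).

The radius of convergence is -1/12 + (1/12)*sqrt(181).


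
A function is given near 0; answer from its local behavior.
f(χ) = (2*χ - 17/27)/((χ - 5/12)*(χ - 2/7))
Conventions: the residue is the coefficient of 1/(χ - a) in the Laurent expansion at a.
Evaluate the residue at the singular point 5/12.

At the order-1 pole 5/12 set g(χ) = (χ - (5/12))*f(χ) = (2*χ - 17/27)/(χ - 2/7).
Simple pole: residue = g(a) at a = 5/12, which is 14/9.

The residue is 14/9.


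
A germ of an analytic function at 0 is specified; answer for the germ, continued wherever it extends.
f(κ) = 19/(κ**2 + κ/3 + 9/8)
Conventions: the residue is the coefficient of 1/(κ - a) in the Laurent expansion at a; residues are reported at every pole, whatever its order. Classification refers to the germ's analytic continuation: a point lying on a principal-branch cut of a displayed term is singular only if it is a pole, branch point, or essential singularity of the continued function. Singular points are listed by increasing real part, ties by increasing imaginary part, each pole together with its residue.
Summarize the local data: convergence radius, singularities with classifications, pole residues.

Denominator factor (κ**2 + κ/3 + 9/8): discriminant -79/18, complex-conjugate roots (-1/6) + ((1/12)*sqrt(158))*i and (-1/6) - ((1/12)*sqrt(158))*i; poles of order 1, moduli (3/4)*sqrt(2) and (3/4)*sqrt(2).
The radius of convergence is the smallest modulus among the singular points: (3/4)*sqrt(2).
The factor κ**2 + κ/3 + 9/8 splits as (κ - a)(κ - a') with a = (-1/6) - ((1/12)*sqrt(158))*i, a' = (-1/6) + ((1/12)*sqrt(158))*i. At the order-1 pole a set g(κ) = (κ - a)*f(κ) = [19] / (κ - a').
Simple pole: residue = g(a) at a = (-1/6) - ((1/12)*sqrt(158))*i, which is ((57/79)*sqrt(158))*i.
The factor κ**2 + κ/3 + 9/8 splits as (κ - a)(κ - a') with a = (-1/6) + ((1/12)*sqrt(158))*i, a' = (-1/6) - ((1/12)*sqrt(158))*i. At the order-1 pole a set g(κ) = (κ - a)*f(κ) = [19] / (κ - a').
Simple pole: residue = g(a) at a = (-1/6) + ((1/12)*sqrt(158))*i, which is -((57/79)*sqrt(158))*i.
List the singular points by increasing real part (a conjugate pair: the negative imaginary part first).

Radius of convergence at 0: (3/4)*sqrt(2).
At (-1/6) - ((1/12)*sqrt(158))*i: a pole of order 1; residue ((57/79)*sqrt(158))*i.
At (-1/6) + ((1/12)*sqrt(158))*i: a pole of order 1; residue -((57/79)*sqrt(158))*i.


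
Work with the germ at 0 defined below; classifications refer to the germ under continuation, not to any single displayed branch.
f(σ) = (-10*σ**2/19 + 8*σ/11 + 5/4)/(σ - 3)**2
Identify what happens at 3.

The denominator factor σ - 3 vanishes at 3 and appears to the power 2; the numerator there equals -1091/836, nonzero, and no other factor vanishes.
Hence a pole whose order is the multiplicity, 2.

The point is a pole of order 2.


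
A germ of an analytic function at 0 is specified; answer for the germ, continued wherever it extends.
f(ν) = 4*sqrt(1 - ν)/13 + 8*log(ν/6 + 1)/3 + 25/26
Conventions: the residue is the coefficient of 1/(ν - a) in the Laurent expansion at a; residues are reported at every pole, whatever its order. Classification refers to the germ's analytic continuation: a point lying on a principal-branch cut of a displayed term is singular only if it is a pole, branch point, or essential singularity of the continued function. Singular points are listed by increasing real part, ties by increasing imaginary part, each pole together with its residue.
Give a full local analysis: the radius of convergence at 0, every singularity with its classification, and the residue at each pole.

Branch term (4/13)*sqrt(1 - ν/(1)): its argument vanishes at ν = 1, a square-root branch point, modulus 1.
Branch term (8/3)*log(1 - ν/(-6)): its argument vanishes at ν = -6, a logarithmic branch point, modulus 6.
The radius of convergence is the smallest modulus among the singular points: 1.
List the singular points by increasing real part (a conjugate pair: the negative imaginary part first).

Radius of convergence at 0: 1.
At -6: a logarithmic branch point.
At 1: an algebraic (square-root) branch point.


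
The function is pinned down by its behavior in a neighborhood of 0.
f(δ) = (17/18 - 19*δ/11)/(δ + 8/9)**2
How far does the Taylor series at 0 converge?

Denominator factor (δ + 8/9)^2: pole of order 2 at -8/9, modulus 8/9.
The radius of convergence is the smallest modulus among the singular points: 8/9.

The radius of convergence is 8/9.


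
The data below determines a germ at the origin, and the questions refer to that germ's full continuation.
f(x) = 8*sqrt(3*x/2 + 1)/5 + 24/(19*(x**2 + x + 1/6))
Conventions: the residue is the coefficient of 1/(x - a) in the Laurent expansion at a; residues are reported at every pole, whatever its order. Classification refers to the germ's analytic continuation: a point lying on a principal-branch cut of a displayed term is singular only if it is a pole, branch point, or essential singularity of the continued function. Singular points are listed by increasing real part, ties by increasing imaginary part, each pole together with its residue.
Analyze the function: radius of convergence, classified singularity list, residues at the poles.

Radius of convergence at 0: 1/2 - (1/6)*sqrt(3).
At -1/2 - (1/6)*sqrt(3): a pole of order 1; residue -(24/19)*sqrt(3).
At -2/3: an algebraic (square-root) branch point.
At -1/2 + (1/6)*sqrt(3): a pole of order 1; residue (24/19)*sqrt(3).

Denominator factor (x**2 + x + 1/6): discriminant 1/3, real irrational roots -1/2 + (1/6)*sqrt(3) and -1/2 - (1/6)*sqrt(3); poles of order 1, moduli 1/2 - (1/6)*sqrt(3) and 1/2 + (1/6)*sqrt(3).
Branch term (8/5)*sqrt(1 - x/(-2/3)): its argument vanishes at x = -2/3, a square-root branch point, modulus 2/3.
The radius of convergence is the smallest modulus among the singular points: 1/2 - (1/6)*sqrt(3).
The branch term is analytic at -1/2 - (1/6)*sqrt(3) and contributes nothing to the residue; only the rational part matters.
The factor x**2 + x + 1/6 splits as (x - a)(x - a') with a = -1/2 - (1/6)*sqrt(3), a' = -1/2 + (1/6)*sqrt(3). At the order-1 pole a set g(x) = (x - a)*(rational part) = [24/19] / (x - a').
Simple pole: residue = g(a) at a = -1/2 - (1/6)*sqrt(3), which is -(24/19)*sqrt(3).
The branch term is analytic at -1/2 + (1/6)*sqrt(3) and contributes nothing to the residue; only the rational part matters.
The factor x**2 + x + 1/6 splits as (x - a)(x - a') with a = -1/2 + (1/6)*sqrt(3), a' = -1/2 - (1/6)*sqrt(3). At the order-1 pole a set g(x) = (x - a)*(rational part) = [24/19] / (x - a').
Simple pole: residue = g(a) at a = -1/2 + (1/6)*sqrt(3), which is (24/19)*sqrt(3).
List the singular points by increasing real part (a conjugate pair: the negative imaginary part first).


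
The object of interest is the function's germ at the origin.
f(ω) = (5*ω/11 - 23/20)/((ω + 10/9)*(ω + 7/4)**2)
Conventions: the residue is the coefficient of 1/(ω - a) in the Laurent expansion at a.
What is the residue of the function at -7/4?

The residue is 117972/29095.

At the order-2 pole -7/4 set g(ω) = (ω - (-7/4))^2*f(ω) = (5*ω/11 - 23/20)/(ω + 10/9).
Order-2 pole: residue = g'(a); g'(-7/4) = 117972/29095, so the residue is 117972/29095.


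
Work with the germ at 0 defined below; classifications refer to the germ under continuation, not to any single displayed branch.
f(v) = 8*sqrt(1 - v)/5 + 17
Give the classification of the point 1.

The point is an algebraic (square-root) branch point.

The term (8/5)*sqrt(1 - v/(1)) has argument 1 - 1/(1) = 0 at 1: a square-root (algebraic, two-sheeted) branch point; the remaining terms are analytic or single-valued there.


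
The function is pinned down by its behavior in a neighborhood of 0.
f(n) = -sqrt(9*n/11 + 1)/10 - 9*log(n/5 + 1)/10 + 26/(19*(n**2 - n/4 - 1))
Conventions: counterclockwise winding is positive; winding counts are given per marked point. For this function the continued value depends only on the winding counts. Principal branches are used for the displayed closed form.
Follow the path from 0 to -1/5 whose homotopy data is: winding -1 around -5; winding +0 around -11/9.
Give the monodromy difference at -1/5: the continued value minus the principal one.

Continued minus principal equals (9/5)*pi*i.

The rational part is single-valued and drops out of the difference; each branch term changes only by its own monodromy.
(-1/10)*sqrt(1 - n/(-11/9)): winding +0 is even, the square root returns to the same sheet, contribution 0.
(-9/10)*log(1 - n/(-5)): each positive loop around -5 adds 2*pi*i to the log, so winding -1 contributes (-9/10)*(-1)*2*pi*i = (9/5)*pi*i.
Summing the contributions at n = -1/5 gives (9/5)*pi*i.


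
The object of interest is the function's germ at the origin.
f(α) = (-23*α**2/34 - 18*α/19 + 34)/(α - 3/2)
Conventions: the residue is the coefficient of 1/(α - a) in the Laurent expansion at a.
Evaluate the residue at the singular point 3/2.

At the order-1 pole 3/2 set g(α) = (α - (3/2))*f(α) = -23*α**2/34 - 18*α/19 + 34.
Simple pole: residue = g(a) at a = 3/2, which is 80251/2584.

The residue is 80251/2584.


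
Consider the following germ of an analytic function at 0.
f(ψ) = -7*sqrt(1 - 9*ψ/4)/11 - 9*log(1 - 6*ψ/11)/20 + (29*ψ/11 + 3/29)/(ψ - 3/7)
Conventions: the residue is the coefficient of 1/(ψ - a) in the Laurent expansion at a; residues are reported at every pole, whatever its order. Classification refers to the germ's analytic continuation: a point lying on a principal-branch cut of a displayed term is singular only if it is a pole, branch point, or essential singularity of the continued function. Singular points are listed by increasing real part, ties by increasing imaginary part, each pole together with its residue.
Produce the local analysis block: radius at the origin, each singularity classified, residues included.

Denominator factor (ψ - 3/7): pole of order 1 at 3/7, modulus 3/7.
Branch term (-9/20)*log(1 - ψ/(11/6)): its argument vanishes at ψ = 11/6, a logarithmic branch point, modulus 11/6.
Branch term (-7/11)*sqrt(1 - ψ/(4/9)): its argument vanishes at ψ = 4/9, a square-root branch point, modulus 4/9.
The radius of convergence is the smallest modulus among the singular points: 3/7.
The branch terms are analytic at 3/7 and contribute nothing to the residue; only the rational part matters.
At the order-1 pole 3/7 set g(ψ) = (ψ - (3/7))*(rational part) = 29*ψ/11 + 3/29.
Simple pole: residue = g(a) at a = 3/7, which is 2754/2233.
List the singular points by increasing real part (a conjugate pair: the negative imaginary part first).

Radius of convergence at 0: 3/7.
At 3/7: a pole of order 1; residue 2754/2233.
At 4/9: an algebraic (square-root) branch point.
At 11/6: a logarithmic branch point.


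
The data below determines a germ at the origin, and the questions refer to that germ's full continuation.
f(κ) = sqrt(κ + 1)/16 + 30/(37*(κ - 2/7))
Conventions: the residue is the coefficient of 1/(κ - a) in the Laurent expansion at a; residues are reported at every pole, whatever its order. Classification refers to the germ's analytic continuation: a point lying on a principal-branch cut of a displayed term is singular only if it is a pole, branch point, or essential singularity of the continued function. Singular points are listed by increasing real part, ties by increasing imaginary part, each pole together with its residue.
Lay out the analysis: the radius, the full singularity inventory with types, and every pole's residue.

Radius of convergence at 0: 2/7.
At -1: an algebraic (square-root) branch point.
At 2/7: a pole of order 1; residue 30/37.

Denominator factor (κ - 2/7): pole of order 1 at 2/7, modulus 2/7.
Branch term (1/16)*sqrt(1 - κ/(-1)): its argument vanishes at κ = -1, a square-root branch point, modulus 1.
The radius of convergence is the smallest modulus among the singular points: 2/7.
The branch term is analytic at 2/7 and contributes nothing to the residue; only the rational part matters.
At the order-1 pole 2/7 set g(κ) = (κ - (2/7))*(rational part) = 30/37.
Simple pole: residue = g(a) at a = 2/7, which is 30/37.
List the singular points by increasing real part (a conjugate pair: the negative imaginary part first).


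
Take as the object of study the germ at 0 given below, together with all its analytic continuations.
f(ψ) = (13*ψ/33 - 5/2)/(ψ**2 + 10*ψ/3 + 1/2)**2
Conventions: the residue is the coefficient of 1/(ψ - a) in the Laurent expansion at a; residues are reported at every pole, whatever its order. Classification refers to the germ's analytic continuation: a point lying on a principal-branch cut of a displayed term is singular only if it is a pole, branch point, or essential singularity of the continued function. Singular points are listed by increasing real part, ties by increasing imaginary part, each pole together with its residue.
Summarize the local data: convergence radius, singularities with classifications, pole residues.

Denominator factor (ψ**2 + 10*ψ/3 + 1/2)^2: discriminant 82/9, real irrational roots -5/3 + (1/6)*sqrt(82) and -5/3 - (1/6)*sqrt(82); poles of order 2, moduli 5/3 - (1/6)*sqrt(82) and 5/3 + (1/6)*sqrt(82).
The radius of convergence is the smallest modulus among the singular points: 5/3 - (1/6)*sqrt(82).
The factor ψ**2 + 10*ψ/3 + 1/2 splits as (ψ - a)(ψ - a') with a = -5/3 - (1/6)*sqrt(82), a' = -5/3 + (1/6)*sqrt(82). At the order-2 pole a set g(ψ) = (ψ - a)^2*f(ψ) = [13*ψ/33 - 5/2] / (ψ - a')^2.
Order-2 pole: residue = g'(a); g'(-5/3 - (1/6)*sqrt(82)) = -(1875/73964)*sqrt(82), so the residue is -(1875/73964)*sqrt(82).
The factor ψ**2 + 10*ψ/3 + 1/2 splits as (ψ - a)(ψ - a') with a = -5/3 + (1/6)*sqrt(82), a' = -5/3 - (1/6)*sqrt(82). At the order-2 pole a set g(ψ) = (ψ - a)^2*f(ψ) = [13*ψ/33 - 5/2] / (ψ - a')^2.
Order-2 pole: residue = g'(a); g'(-5/3 + (1/6)*sqrt(82)) = (1875/73964)*sqrt(82), so the residue is (1875/73964)*sqrt(82).
List the singular points by increasing real part (a conjugate pair: the negative imaginary part first).

Radius of convergence at 0: 5/3 - (1/6)*sqrt(82).
At -5/3 - (1/6)*sqrt(82): a pole of order 2; residue -(1875/73964)*sqrt(82).
At -5/3 + (1/6)*sqrt(82): a pole of order 2; residue (1875/73964)*sqrt(82).


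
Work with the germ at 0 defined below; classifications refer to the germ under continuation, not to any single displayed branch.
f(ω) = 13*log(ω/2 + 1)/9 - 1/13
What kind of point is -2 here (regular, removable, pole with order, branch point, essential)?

The term (13/9)*log(1 - ω/(-2)) has argument 1 - -2/(-2) = 0 at -2: a logarithmic (infinitely-sheeted) branch point; the remaining terms are analytic or single-valued there.

The point is a logarithmic branch point.


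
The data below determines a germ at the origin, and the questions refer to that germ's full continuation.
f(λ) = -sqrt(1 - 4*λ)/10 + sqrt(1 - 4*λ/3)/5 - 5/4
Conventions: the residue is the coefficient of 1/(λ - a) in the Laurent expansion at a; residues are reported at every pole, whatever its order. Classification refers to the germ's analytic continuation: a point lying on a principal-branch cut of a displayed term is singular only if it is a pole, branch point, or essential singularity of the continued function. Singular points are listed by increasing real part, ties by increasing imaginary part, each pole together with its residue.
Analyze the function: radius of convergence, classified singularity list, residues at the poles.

Radius of convergence at 0: 1/4.
At 1/4: an algebraic (square-root) branch point.
At 3/4: an algebraic (square-root) branch point.

Branch term (-1/10)*sqrt(1 - λ/(1/4)): its argument vanishes at λ = 1/4, a square-root branch point, modulus 1/4.
Branch term (1/5)*sqrt(1 - λ/(3/4)): its argument vanishes at λ = 3/4, a square-root branch point, modulus 3/4.
The radius of convergence is the smallest modulus among the singular points: 1/4.
List the singular points by increasing real part (a conjugate pair: the negative imaginary part first).


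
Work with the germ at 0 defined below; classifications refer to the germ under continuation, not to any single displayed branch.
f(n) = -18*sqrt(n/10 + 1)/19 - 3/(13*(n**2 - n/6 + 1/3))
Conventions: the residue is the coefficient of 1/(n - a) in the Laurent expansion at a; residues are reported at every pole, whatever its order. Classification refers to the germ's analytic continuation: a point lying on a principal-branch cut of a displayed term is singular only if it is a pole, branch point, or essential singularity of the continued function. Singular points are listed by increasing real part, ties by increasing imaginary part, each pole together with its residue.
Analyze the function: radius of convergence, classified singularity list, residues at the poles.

Denominator factor (n**2 - n/6 + 1/3): discriminant -47/36, complex-conjugate roots (1/12) + ((1/12)*sqrt(47))*i and (1/12) - ((1/12)*sqrt(47))*i; poles of order 1, moduli (1/3)*sqrt(3) and (1/3)*sqrt(3).
Branch term (-18/19)*sqrt(1 - n/(-10)): its argument vanishes at n = -10, a square-root branch point, modulus 10.
The radius of convergence is the smallest modulus among the singular points: (1/3)*sqrt(3).
The branch term is analytic at (1/12) - ((1/12)*sqrt(47))*i and contributes nothing to the residue; only the rational part matters.
The factor n**2 - n/6 + 1/3 splits as (n - a)(n - a') with a = (1/12) - ((1/12)*sqrt(47))*i, a' = (1/12) + ((1/12)*sqrt(47))*i. At the order-1 pole a set g(n) = (n - a)*(rational part) = [-3/13] / (n - a').
Simple pole: residue = g(a) at a = (1/12) - ((1/12)*sqrt(47))*i, which is -((18/611)*sqrt(47))*i.
The branch term is analytic at (1/12) + ((1/12)*sqrt(47))*i and contributes nothing to the residue; only the rational part matters.
The factor n**2 - n/6 + 1/3 splits as (n - a)(n - a') with a = (1/12) + ((1/12)*sqrt(47))*i, a' = (1/12) - ((1/12)*sqrt(47))*i. At the order-1 pole a set g(n) = (n - a)*(rational part) = [-3/13] / (n - a').
Simple pole: residue = g(a) at a = (1/12) + ((1/12)*sqrt(47))*i, which is ((18/611)*sqrt(47))*i.
List the singular points by increasing real part (a conjugate pair: the negative imaginary part first).

Radius of convergence at 0: (1/3)*sqrt(3).
At -10: an algebraic (square-root) branch point.
At (1/12) - ((1/12)*sqrt(47))*i: a pole of order 1; residue -((18/611)*sqrt(47))*i.
At (1/12) + ((1/12)*sqrt(47))*i: a pole of order 1; residue ((18/611)*sqrt(47))*i.
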